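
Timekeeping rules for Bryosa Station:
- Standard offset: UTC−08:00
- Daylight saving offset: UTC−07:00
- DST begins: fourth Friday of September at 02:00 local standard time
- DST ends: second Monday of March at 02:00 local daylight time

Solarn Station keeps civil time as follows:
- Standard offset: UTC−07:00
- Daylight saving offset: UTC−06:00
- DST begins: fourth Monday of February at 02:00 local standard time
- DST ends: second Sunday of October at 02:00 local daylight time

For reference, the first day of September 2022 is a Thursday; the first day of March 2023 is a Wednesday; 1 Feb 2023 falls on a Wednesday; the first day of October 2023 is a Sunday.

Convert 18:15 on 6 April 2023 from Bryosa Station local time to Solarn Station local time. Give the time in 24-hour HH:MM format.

1 September 2022 is a Thursday, so the first Friday is September 2 and the fourth is September 23.
1 March 2023 is a Wednesday, so the first Monday is March 6 and the second is March 13.
6 April 2023 is outside the daylight-saving period (23 September 2022 – 13 March 2023), so Bryosa Station is on standard time, UTC−08:00.
18:15 Bryosa Station + 8h = 02:15 UTC (rolling into the next day, 7 April 2023).
1 February 2023 is a Wednesday, so the first Monday is February 6 and the fourth is February 27.
1 October 2023 is a Sunday, so the first Sunday is October 1 and the second is October 8.
At the standard offset (UTC−07:00), 02:15 UTC − 7h = 19:15 Solarn Station standard time (rolling into the previous day, 6 April 2023).
The standard-time date in Solarn Station, 6 April 2023, lies within the daylight-saving period (27 February – 8 October), so Solarn Station is on daylight time, UTC−06:00.
02:15 UTC − 6h = 20:15 Solarn Station (rolling into the previous day, 6 April 2023).

20:15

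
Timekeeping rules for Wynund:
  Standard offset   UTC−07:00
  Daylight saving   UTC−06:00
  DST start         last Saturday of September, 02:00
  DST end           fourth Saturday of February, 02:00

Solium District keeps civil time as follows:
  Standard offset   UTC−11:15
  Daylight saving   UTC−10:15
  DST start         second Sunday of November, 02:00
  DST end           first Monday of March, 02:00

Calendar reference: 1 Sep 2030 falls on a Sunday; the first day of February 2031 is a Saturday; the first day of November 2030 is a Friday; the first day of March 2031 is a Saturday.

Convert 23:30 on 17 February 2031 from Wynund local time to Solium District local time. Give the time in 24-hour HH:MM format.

1 September 2030 is a Sunday, so Saturdays fall on 7, 14, 21, 28; the last is September 28.
1 February 2031 is a Saturday, so the first Saturday is February 1 and the fourth is February 22.
17 February 2031 falls between 28 September 2030 and 22 February 2031, so daylight saving is in effect and Wynund is at UTC−06:00.
23:30 Wynund + 6h = 05:30 UTC (rolling into the next day, 18 February 2031).
1 November 2030 is a Friday, so the first Sunday is November 3 and the second is November 10.
1 March 2031 is a Saturday, so the first Monday is March 3.
At the standard offset (UTC−11:15), 05:30 UTC − 11h15m = 18:15 Solium District standard time (rolling into the previous day, 17 February 2031).
The standard-time date in Solium District, 17 February 2031, falls between 10 November 2030 and 3 March 2031, so daylight saving is in effect and Solium District is at UTC−10:15.
05:30 UTC − 10h15m = 19:15 Solium District (rolling into the previous day, 17 February 2031).

19:15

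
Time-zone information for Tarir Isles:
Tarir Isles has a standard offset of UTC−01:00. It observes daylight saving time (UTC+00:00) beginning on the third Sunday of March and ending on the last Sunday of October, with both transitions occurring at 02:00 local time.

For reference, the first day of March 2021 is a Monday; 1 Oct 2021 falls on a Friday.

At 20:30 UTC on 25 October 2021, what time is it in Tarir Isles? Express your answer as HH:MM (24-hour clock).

1 March 2021 is a Monday, so the first Sunday is March 7 and the third is March 21.
1 October 2021 is a Friday, so Sundays fall on 3, 10, 17, 24, 31; the last is October 31.
At the standard offset (UTC−01:00), 20:30 UTC − 1h = 19:30 Tarir Isles standard time.
The standard-time date in Tarir Isles, 25 October 2021, falls between 21 March and 31 October, so daylight saving is in effect and Tarir Isles is at UTC+00:00.
20:30 UTC + 0h = 20:30 local.

20:30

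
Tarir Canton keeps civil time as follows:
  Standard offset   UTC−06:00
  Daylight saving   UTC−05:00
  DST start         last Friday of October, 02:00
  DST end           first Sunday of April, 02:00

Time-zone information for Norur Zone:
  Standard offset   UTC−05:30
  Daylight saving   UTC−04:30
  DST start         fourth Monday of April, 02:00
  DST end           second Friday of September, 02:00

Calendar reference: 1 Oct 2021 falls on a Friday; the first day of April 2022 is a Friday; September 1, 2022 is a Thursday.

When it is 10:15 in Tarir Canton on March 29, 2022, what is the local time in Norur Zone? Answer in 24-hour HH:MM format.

1 October 2021 is a Friday, so Fridays fall on 1, 8, 15, 22, 29; the last is October 29.
1 April 2022 is a Friday, so the first Sunday is April 3.
March 29, 2022 lies within the daylight-saving period (29 October 2021 – 3 April 2022), so Tarir Canton is on daylight time, UTC−05:00.
10:15 Tarir Canton + 5h = 15:15 UTC.
1 April 2022 is a Friday, so the first Monday is April 4 and the fourth is April 25.
1 September 2022 is a Thursday, so the first Friday is September 2 and the second is September 9.
At the standard offset (UTC−05:30), 15:15 UTC − 5h30m = 09:45 Norur Zone standard time.
Daylight saving runs 25 April – 9 September; the standard-time date in Norur Zone, March 29, 2022, is outside that window, so Norur Zone is on standard time at UTC−05:30.
15:15 UTC − 5h30m = 09:45 Norur Zone.

09:45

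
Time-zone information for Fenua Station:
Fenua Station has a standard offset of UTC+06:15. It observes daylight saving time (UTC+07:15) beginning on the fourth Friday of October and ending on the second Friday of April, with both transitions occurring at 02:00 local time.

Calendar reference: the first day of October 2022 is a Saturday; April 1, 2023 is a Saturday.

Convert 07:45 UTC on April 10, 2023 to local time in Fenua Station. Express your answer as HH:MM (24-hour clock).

1 October 2022 is a Saturday, so the first Friday is October 7 and the fourth is October 28.
1 April 2023 is a Saturday, so the first Friday is April 7 and the second is April 14.
At the standard offset (UTC+06:15), 07:45 UTC + 6h15m = 14:00 Fenua Station standard time.
The standard-time date in Fenua Station, April 10, 2023, falls between 28 October 2022 and 14 April 2023, so daylight saving is in effect and Fenua Station is at UTC+07:15.
07:45 UTC + 7h15m = 15:00 local.

15:00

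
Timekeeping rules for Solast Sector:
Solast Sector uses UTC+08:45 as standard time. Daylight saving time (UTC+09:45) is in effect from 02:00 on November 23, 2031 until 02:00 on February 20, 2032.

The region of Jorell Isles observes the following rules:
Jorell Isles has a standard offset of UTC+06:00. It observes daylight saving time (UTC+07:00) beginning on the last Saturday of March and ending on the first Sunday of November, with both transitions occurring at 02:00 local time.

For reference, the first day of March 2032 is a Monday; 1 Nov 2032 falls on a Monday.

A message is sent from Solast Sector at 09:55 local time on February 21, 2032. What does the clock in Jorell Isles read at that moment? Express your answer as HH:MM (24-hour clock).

07:10

Daylight saving runs 23 November 2031 – 20 February 2032; February 21, 2032 is outside that window, so Solast Sector is on standard time at UTC+08:45.
09:55 Solast Sector − 8h45m = 01:10 UTC.
1 March 2032 is a Monday, so Saturdays fall on 6, 13, 20, 27; the last is March 27.
1 November 2032 is a Monday, so the first Sunday is November 7.
At the standard offset (UTC+06:00), 01:10 UTC + 6h = 07:10 Jorell Isles standard time.
Daylight saving runs 27 March – 7 November; the standard-time date in Jorell Isles, February 21, 2032, is outside that window, so Jorell Isles is on standard time at UTC+06:00.
01:10 UTC + 6h = 07:10 Jorell Isles.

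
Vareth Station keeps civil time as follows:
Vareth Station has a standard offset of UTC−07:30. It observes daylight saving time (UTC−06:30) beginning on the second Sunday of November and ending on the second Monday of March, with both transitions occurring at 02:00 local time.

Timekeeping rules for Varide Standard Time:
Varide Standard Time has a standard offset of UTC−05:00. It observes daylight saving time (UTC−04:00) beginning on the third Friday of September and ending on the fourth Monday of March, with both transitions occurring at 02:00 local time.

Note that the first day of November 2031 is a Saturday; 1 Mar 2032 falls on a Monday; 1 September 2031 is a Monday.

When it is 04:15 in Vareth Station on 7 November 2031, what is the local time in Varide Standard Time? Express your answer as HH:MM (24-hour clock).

1 November 2031 is a Saturday, so the first Sunday is November 2 and the second is November 9.
1 March 2032 is a Monday, so the first Monday is March 1 and the second is March 8.
7 November 2031 does not fall between 9 November 2031 and 8 March 2032, so daylight saving is not in effect and Vareth Station is at UTC−07:30.
04:15 Vareth Station + 7h30m = 11:45 UTC.
1 September 2031 is a Monday, so the first Friday is September 5 and the third is September 19.
1 March 2032 is a Monday, so the first Monday is March 1 and the fourth is March 22.
At the standard offset (UTC−05:00), 11:45 UTC − 5h = 06:45 Varide Standard Time standard time.
The standard-time date in Varide Standard Time, 7 November 2031, lies within the daylight-saving period (19 September 2031 – 22 March 2032), so Varide Standard Time is on daylight time, UTC−04:00.
11:45 UTC − 4h = 07:45 Varide Standard Time.

07:45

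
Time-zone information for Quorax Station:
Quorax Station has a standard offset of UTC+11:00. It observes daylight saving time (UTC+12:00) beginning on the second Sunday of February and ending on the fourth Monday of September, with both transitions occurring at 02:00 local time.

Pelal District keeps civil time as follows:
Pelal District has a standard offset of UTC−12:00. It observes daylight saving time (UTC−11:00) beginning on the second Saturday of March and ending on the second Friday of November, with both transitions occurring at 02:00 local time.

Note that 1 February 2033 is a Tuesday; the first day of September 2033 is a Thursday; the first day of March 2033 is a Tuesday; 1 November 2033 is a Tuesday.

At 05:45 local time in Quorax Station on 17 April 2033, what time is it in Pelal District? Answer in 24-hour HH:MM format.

1 February 2033 is a Tuesday, so the first Sunday is February 6 and the second is February 13.
1 September 2033 is a Thursday, so the first Monday is September 5 and the fourth is September 26.
Daylight saving runs 13 February – 26 September; 17 April 2033 is inside that window, so Quorax Station is at UTC+12:00.
05:45 Quorax Station − 12h = 17:45 UTC (rolling into the previous day, 16 April 2033).
1 March 2033 is a Tuesday, so the first Saturday is March 5 and the second is March 12.
1 November 2033 is a Tuesday, so the first Friday is November 4 and the second is November 11.
At the standard offset (UTC−12:00), 17:45 UTC − 12h = 05:45 Pelal District standard time.
Daylight saving runs 12 March – 11 November; the standard-time date in Pelal District, 16 April 2033, is inside that window, so Pelal District is at UTC−11:00.
17:45 UTC − 11h = 06:45 Pelal District.

06:45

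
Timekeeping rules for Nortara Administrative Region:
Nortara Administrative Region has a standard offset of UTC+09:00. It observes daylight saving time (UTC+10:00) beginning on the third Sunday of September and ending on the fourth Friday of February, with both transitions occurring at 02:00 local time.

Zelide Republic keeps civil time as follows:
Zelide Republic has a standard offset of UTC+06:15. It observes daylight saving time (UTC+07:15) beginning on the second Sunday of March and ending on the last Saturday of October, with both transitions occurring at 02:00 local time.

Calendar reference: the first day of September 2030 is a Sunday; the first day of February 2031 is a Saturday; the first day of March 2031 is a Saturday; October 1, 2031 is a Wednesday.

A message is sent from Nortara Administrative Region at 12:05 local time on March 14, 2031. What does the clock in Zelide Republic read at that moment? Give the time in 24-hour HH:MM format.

10:20

1 September 2030 is a Sunday, so the first Sunday is September 1 and the third is September 15.
1 February 2031 is a Saturday, so the first Friday is February 7 and the fourth is February 28.
March 14, 2031 is outside the daylight-saving period (15 September 2030 – 28 February 2031), so Nortara Administrative Region is on standard time, UTC+09:00.
12:05 Nortara Administrative Region − 9h = 03:05 UTC.
1 March 2031 is a Saturday, so the first Sunday is March 2 and the second is March 9.
1 October 2031 is a Wednesday, so Saturdays fall on 4, 11, 18, 25; the last is October 25.
At the standard offset (UTC+06:15), 03:05 UTC + 6h15m = 09:20 Zelide Republic standard time.
The standard-time date in Zelide Republic, March 14, 2031, lies within the daylight-saving period (9 March – 25 October), so Zelide Republic is on daylight time, UTC+07:15.
03:05 UTC + 7h15m = 10:20 Zelide Republic.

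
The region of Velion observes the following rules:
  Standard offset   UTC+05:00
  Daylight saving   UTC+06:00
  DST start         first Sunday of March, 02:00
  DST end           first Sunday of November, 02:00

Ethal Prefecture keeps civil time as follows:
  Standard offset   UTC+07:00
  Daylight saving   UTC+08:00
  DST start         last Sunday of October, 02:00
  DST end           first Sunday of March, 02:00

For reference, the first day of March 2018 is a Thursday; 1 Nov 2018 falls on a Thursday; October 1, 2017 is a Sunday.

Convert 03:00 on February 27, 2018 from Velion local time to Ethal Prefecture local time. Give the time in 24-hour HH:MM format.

06:00

1 March 2018 is a Thursday, so the first Sunday is March 4.
1 November 2018 is a Thursday, so the first Sunday is November 4.
February 27, 2018 is outside the daylight-saving period (4 March – 4 November), so Velion is on standard time, UTC+05:00.
03:00 Velion − 5h = 22:00 UTC (rolling into the previous day, 26 February 2018).
1 October 2017 is a Sunday, so Sundays fall on 1, 8, 15, 22, 29; the last is October 29.
1 March 2018 is a Thursday, so the first Sunday is March 4.
At the standard offset (UTC+07:00), 22:00 UTC + 7h = 05:00 Ethal Prefecture standard time (rolling into the next day, 27 February 2018).
The standard-time date in Ethal Prefecture, February 27, 2018, falls between 29 October 2017 and 4 March 2018, so daylight saving is in effect and Ethal Prefecture is at UTC+08:00.
22:00 UTC + 8h = 06:00 Ethal Prefecture (rolling into the next day, 27 February 2018).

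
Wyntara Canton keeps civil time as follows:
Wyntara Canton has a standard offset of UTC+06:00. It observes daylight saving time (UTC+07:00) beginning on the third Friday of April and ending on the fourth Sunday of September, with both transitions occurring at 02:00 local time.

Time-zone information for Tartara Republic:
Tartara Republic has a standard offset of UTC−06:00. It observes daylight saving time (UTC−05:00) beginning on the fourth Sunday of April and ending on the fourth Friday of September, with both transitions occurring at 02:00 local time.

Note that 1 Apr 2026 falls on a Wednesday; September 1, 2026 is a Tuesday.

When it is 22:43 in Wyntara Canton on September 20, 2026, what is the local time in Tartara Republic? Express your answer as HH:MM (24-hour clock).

10:43

1 April 2026 is a Wednesday, so the first Friday is April 3 and the third is April 17.
1 September 2026 is a Tuesday, so the first Sunday is September 6 and the fourth is September 27.
September 20, 2026 falls between 17 April and 27 September, so daylight saving is in effect and Wyntara Canton is at UTC+07:00.
22:43 Wyntara Canton − 7h = 15:43 UTC.
1 April 2026 is a Wednesday, so the first Sunday is April 5 and the fourth is April 26.
1 September 2026 is a Tuesday, so the first Friday is September 4 and the fourth is September 25.
At the standard offset (UTC−06:00), 15:43 UTC − 6h = 09:43 Tartara Republic standard time.
Daylight saving runs 26 April – 25 September; the standard-time date in Tartara Republic, September 20, 2026, is inside that window, so Tartara Republic is at UTC−05:00.
15:43 UTC − 5h = 10:43 Tartara Republic.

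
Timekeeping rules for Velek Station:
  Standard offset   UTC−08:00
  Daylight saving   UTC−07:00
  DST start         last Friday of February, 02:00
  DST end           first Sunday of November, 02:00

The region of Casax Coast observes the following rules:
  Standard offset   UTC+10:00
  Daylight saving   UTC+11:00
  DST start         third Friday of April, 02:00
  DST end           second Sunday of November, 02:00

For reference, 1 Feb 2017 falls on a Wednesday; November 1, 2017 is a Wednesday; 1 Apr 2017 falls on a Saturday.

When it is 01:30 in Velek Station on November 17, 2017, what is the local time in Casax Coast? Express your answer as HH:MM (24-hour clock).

19:30

1 February 2017 is a Wednesday, so Fridays fall on 3, 10, 17, 24; the last is February 24.
1 November 2017 is a Wednesday, so the first Sunday is November 5.
November 17, 2017 is outside the daylight-saving period (24 February – 5 November), so Velek Station is on standard time, UTC−08:00.
01:30 Velek Station + 8h = 09:30 UTC.
1 April 2017 is a Saturday, so the first Friday is April 7 and the third is April 21.
1 November 2017 is a Wednesday, so the first Sunday is November 5 and the second is November 12.
At the standard offset (UTC+10:00), 09:30 UTC + 10h = 19:30 Casax Coast standard time.
Daylight saving runs 21 April – 12 November; the standard-time date in Casax Coast, November 17, 2017, is outside that window, so Casax Coast is on standard time at UTC+10:00.
09:30 UTC + 10h = 19:30 Casax Coast.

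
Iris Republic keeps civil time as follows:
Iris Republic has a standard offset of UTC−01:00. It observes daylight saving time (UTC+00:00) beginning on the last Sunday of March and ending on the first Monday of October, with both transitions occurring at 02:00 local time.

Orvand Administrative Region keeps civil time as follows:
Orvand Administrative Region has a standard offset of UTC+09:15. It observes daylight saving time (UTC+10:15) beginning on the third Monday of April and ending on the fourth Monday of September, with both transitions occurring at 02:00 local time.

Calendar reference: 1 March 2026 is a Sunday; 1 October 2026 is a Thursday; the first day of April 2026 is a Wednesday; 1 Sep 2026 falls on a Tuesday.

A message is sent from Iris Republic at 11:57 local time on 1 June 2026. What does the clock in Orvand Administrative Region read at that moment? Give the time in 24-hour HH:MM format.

22:12

1 March 2026 is a Sunday, so Sundays fall on 1, 8, 15, 22, 29; the last is March 29.
1 October 2026 is a Thursday, so the first Monday is October 5.
1 June 2026 falls between 29 March and 5 October, so daylight saving is in effect and Iris Republic is at UTC+00:00.
11:57 Iris Republic − 0h = 11:57 UTC.
1 April 2026 is a Wednesday, so the first Monday is April 6 and the third is April 20.
1 September 2026 is a Tuesday, so the first Monday is September 7 and the fourth is September 28.
At the standard offset (UTC+09:15), 11:57 UTC + 9h15m = 21:12 Orvand Administrative Region standard time.
The standard-time date in Orvand Administrative Region, 1 June 2026, falls between 20 April and 28 September, so daylight saving is in effect and Orvand Administrative Region is at UTC+10:15.
11:57 UTC + 10h15m = 22:12 Orvand Administrative Region.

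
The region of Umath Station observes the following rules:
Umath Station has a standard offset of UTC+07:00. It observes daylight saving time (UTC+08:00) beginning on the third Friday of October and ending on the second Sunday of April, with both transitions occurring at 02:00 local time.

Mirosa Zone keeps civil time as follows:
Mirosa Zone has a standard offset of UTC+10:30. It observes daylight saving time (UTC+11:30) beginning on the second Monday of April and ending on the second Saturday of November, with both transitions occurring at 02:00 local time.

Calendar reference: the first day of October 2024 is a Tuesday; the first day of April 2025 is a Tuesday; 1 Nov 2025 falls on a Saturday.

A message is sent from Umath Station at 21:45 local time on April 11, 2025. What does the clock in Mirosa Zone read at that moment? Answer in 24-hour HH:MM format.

1 October 2024 is a Tuesday, so the first Friday is October 4 and the third is October 18.
1 April 2025 is a Tuesday, so the first Sunday is April 6 and the second is April 13.
Daylight saving runs 18 October 2024 – 13 April 2025; April 11, 2025 is inside that window, so Umath Station is at UTC+08:00.
21:45 Umath Station − 8h = 13:45 UTC.
1 April 2025 is a Tuesday, so the first Monday is April 7 and the second is April 14.
1 November 2025 is a Saturday, so the first Saturday is November 1 and the second is November 8.
At the standard offset (UTC+10:30), 13:45 UTC + 10h30m = 00:15 Mirosa Zone standard time (rolling into the next day, 12 April 2025).
Daylight saving runs 14 April – 8 November; the standard-time date in Mirosa Zone, April 12, 2025, is outside that window, so Mirosa Zone is on standard time at UTC+10:30.
13:45 UTC + 10h30m = 00:15 Mirosa Zone (rolling into the next day, 12 April 2025).

00:15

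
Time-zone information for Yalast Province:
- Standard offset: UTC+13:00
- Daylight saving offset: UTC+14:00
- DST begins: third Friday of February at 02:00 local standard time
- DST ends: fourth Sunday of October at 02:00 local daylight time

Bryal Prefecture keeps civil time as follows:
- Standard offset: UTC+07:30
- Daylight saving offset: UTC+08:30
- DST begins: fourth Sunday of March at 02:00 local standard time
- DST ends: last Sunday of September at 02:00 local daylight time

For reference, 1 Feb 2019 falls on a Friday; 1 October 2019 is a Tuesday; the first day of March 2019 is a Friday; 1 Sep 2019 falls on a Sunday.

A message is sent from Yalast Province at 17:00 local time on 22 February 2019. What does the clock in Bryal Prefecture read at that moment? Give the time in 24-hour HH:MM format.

1 February 2019 is a Friday, so the first Friday is February 1 and the third is February 15.
1 October 2019 is a Tuesday, so the first Sunday is October 6 and the fourth is October 27.
22 February 2019 falls between 15 February and 27 October, so daylight saving is in effect and Yalast Province is at UTC+14:00.
17:00 Yalast Province − 14h = 03:00 UTC.
1 March 2019 is a Friday, so the first Sunday is March 3 and the fourth is March 24.
1 September 2019 is a Sunday, so Sundays fall on 1, 8, 15, 22, 29; the last is September 29.
At the standard offset (UTC+07:30), 03:00 UTC + 7h30m = 10:30 Bryal Prefecture standard time.
The standard-time date in Bryal Prefecture, 22 February 2019, is outside the daylight-saving period (24 March – 29 September), so Bryal Prefecture is on standard time, UTC+07:30.
03:00 UTC + 7h30m = 10:30 Bryal Prefecture.

10:30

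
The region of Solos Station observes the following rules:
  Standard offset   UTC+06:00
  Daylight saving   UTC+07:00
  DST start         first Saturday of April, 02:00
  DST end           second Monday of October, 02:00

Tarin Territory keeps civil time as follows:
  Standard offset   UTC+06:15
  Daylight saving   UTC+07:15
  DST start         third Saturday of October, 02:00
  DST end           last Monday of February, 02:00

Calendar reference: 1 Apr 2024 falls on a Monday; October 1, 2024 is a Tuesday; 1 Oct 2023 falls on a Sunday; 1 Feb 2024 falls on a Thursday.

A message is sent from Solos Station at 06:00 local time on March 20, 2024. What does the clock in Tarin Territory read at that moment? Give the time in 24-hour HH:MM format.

06:15

1 April 2024 is a Monday, so the first Saturday is April 6.
1 October 2024 is a Tuesday, so the first Monday is October 7 and the second is October 14.
Daylight saving runs 6 April – 14 October; March 20, 2024 is outside that window, so Solos Station is on standard time at UTC+06:00.
06:00 Solos Station − 6h = 00:00 UTC.
1 October 2023 is a Sunday, so the first Saturday is October 7 and the third is October 21.
1 February 2024 is a Thursday, so Mondays fall on 5, 12, 19, 26; the last is February 26.
At the standard offset (UTC+06:15), 00:00 UTC + 6h15m = 06:15 Tarin Territory standard time.
Daylight saving runs 21 October 2023 – 26 February 2024; the standard-time date in Tarin Territory, March 20, 2024, is outside that window, so Tarin Territory is on standard time at UTC+06:15.
00:00 UTC + 6h15m = 06:15 Tarin Territory.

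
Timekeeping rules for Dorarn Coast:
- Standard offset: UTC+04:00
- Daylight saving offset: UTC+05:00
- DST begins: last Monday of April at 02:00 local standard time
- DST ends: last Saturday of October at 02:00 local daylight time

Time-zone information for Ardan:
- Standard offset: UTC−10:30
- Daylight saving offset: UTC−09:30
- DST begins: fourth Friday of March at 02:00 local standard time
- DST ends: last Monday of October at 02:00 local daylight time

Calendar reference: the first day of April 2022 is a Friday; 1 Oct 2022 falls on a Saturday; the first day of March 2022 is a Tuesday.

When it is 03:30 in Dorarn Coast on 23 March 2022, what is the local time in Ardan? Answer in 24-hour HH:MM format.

1 April 2022 is a Friday, so Mondays fall on 4, 11, 18, 25; the last is April 25.
1 October 2022 is a Saturday, so Saturdays fall on 1, 8, 15, 22, 29; the last is October 29.
23 March 2022 is outside the daylight-saving period (25 April – 29 October), so Dorarn Coast is on standard time, UTC+04:00.
03:30 Dorarn Coast − 4h = 23:30 UTC (rolling into the previous day, 22 March 2022).
1 March 2022 is a Tuesday, so the first Friday is March 4 and the fourth is March 25.
1 October 2022 is a Saturday, so Mondays fall on 3, 10, 17, 24, 31; the last is October 31.
At the standard offset (UTC−10:30), 23:30 UTC − 10h30m = 13:00 Ardan standard time.
The standard-time date in Ardan, 22 March 2022, does not fall between 25 March and 31 October, so daylight saving is not in effect and Ardan is at UTC−10:30.
23:30 UTC − 10h30m = 13:00 Ardan.

13:00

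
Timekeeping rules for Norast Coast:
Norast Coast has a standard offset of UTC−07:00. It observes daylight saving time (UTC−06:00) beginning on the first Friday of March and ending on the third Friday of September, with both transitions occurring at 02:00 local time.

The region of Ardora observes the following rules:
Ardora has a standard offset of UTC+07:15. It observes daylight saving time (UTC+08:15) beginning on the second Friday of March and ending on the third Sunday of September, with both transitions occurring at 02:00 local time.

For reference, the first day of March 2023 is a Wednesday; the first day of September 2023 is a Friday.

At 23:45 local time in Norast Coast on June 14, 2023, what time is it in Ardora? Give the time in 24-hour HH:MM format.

1 March 2023 is a Wednesday, so the first Friday is March 3.
1 September 2023 is a Friday, so the first Friday is September 1 and the third is September 15.
June 14, 2023 falls between 3 March and 15 September, so daylight saving is in effect and Norast Coast is at UTC−06:00.
23:45 Norast Coast + 6h = 05:45 UTC (rolling into the next day, 15 June 2023).
1 March 2023 is a Wednesday, so the first Friday is March 3 and the second is March 10.
1 September 2023 is a Friday, so the first Sunday is September 3 and the third is September 17.
At the standard offset (UTC+07:15), 05:45 UTC + 7h15m = 13:00 Ardora standard time.
The standard-time date in Ardora, June 15, 2023, lies within the daylight-saving period (10 March – 17 September), so Ardora is on daylight time, UTC+08:15.
05:45 UTC + 8h15m = 14:00 Ardora.

14:00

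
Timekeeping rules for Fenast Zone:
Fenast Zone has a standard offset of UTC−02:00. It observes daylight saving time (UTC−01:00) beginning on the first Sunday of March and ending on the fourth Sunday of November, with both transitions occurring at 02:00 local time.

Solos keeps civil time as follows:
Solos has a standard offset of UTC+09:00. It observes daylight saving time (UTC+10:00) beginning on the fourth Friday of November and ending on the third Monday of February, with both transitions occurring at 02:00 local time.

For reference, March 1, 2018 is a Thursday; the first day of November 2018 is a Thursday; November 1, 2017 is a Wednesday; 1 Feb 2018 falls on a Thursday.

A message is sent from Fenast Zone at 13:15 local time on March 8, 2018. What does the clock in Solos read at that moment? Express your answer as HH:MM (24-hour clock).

23:15

1 March 2018 is a Thursday, so the first Sunday is March 4.
1 November 2018 is a Thursday, so the first Sunday is November 4 and the fourth is November 25.
March 8, 2018 lies within the daylight-saving period (4 March – 25 November), so Fenast Zone is on daylight time, UTC−01:00.
13:15 Fenast Zone + 1h = 14:15 UTC.
1 November 2017 is a Wednesday, so the first Friday is November 3 and the fourth is November 24.
1 February 2018 is a Thursday, so the first Monday is February 5 and the third is February 19.
At the standard offset (UTC+09:00), 14:15 UTC + 9h = 23:15 Solos standard time.
The standard-time date in Solos, March 8, 2018, is outside the daylight-saving period (24 November 2017 – 19 February 2018), so Solos is on standard time, UTC+09:00.
14:15 UTC + 9h = 23:15 Solos.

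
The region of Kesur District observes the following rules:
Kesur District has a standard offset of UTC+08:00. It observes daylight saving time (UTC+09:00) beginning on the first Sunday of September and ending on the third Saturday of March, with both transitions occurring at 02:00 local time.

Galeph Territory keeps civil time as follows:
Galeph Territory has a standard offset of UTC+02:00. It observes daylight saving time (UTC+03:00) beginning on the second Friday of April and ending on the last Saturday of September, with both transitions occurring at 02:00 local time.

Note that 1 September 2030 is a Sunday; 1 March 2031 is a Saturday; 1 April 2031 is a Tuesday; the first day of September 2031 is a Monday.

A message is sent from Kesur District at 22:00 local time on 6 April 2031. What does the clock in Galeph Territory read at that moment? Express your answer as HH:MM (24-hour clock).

16:00

1 September 2030 is a Sunday, so the first Sunday is September 1.
1 March 2031 is a Saturday, so the first Saturday is March 1 and the third is March 15.
6 April 2031 is outside the daylight-saving period (1 September 2030 – 15 March 2031), so Kesur District is on standard time, UTC+08:00.
22:00 Kesur District − 8h = 14:00 UTC.
1 April 2031 is a Tuesday, so the first Friday is April 4 and the second is April 11.
1 September 2031 is a Monday, so Saturdays fall on 6, 13, 20, 27; the last is September 27.
At the standard offset (UTC+02:00), 14:00 UTC + 2h = 16:00 Galeph Territory standard time.
The standard-time date in Galeph Territory, 6 April 2031, is outside the daylight-saving period (11 April – 27 September), so Galeph Territory is on standard time, UTC+02:00.
14:00 UTC + 2h = 16:00 Galeph Territory.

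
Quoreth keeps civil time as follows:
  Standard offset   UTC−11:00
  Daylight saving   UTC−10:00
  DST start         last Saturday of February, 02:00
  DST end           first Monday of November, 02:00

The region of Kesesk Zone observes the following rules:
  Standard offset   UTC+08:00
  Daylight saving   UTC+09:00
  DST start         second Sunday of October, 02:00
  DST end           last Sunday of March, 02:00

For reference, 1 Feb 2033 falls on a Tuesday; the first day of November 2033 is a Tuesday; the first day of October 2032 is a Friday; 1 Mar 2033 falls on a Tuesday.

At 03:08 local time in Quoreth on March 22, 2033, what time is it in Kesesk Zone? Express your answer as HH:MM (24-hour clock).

1 February 2033 is a Tuesday, so Saturdays fall on 5, 12, 19, 26; the last is February 26.
1 November 2033 is a Tuesday, so the first Monday is November 7.
March 22, 2033 falls between 26 February and 7 November, so daylight saving is in effect and Quoreth is at UTC−10:00.
03:08 Quoreth + 10h = 13:08 UTC.
1 October 2032 is a Friday, so the first Sunday is October 3 and the second is October 10.
1 March 2033 is a Tuesday, so Sundays fall on 6, 13, 20, 27; the last is March 27.
At the standard offset (UTC+08:00), 13:08 UTC + 8h = 21:08 Kesesk Zone standard time.
The standard-time date in Kesesk Zone, March 22, 2033, falls between 10 October 2032 and 27 March 2033, so daylight saving is in effect and Kesesk Zone is at UTC+09:00.
13:08 UTC + 9h = 22:08 Kesesk Zone.

22:08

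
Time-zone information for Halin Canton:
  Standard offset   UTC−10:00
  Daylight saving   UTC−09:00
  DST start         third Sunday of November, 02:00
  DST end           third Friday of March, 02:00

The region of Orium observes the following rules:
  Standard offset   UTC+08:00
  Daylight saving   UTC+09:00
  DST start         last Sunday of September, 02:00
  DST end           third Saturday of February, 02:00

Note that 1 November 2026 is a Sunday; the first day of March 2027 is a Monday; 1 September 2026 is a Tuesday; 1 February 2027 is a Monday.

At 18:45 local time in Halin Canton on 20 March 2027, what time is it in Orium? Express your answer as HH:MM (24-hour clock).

12:45

1 November 2026 is a Sunday, so the first Sunday is November 1 and the third is November 15.
1 March 2027 is a Monday, so the first Friday is March 5 and the third is March 19.
20 March 2027 is outside the daylight-saving period (15 November 2026 – 19 March 2027), so Halin Canton is on standard time, UTC−10:00.
18:45 Halin Canton + 10h = 04:45 UTC (rolling into the next day, 21 March 2027).
1 September 2026 is a Tuesday, so Sundays fall on 6, 13, 20, 27; the last is September 27.
1 February 2027 is a Monday, so the first Saturday is February 6 and the third is February 20.
At the standard offset (UTC+08:00), 04:45 UTC + 8h = 12:45 Orium standard time.
The standard-time date in Orium, 21 March 2027, does not fall between 27 September 2026 and 20 February 2027, so daylight saving is not in effect and Orium is at UTC+08:00.
04:45 UTC + 8h = 12:45 Orium.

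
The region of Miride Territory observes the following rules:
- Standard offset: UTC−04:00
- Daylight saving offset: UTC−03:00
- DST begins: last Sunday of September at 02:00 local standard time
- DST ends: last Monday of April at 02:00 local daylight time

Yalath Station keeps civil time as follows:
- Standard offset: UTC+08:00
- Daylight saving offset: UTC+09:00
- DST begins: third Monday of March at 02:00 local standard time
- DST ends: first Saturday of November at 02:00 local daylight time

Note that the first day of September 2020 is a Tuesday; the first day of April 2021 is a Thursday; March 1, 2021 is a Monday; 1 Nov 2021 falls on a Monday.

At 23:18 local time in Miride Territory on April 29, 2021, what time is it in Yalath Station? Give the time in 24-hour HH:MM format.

12:18

1 September 2020 is a Tuesday, so Sundays fall on 6, 13, 20, 27; the last is September 27.
1 April 2021 is a Thursday, so Mondays fall on 5, 12, 19, 26; the last is April 26.
Daylight saving runs 27 September 2020 – 26 April 2021; April 29, 2021 is outside that window, so Miride Territory is on standard time at UTC−04:00.
23:18 Miride Territory + 4h = 03:18 UTC (rolling into the next day, 30 April 2021).
1 March 2021 is a Monday, so the first Monday is March 1 and the third is March 15.
1 November 2021 is a Monday, so the first Saturday is November 6.
At the standard offset (UTC+08:00), 03:18 UTC + 8h = 11:18 Yalath Station standard time.
The standard-time date in Yalath Station, April 30, 2021, falls between 15 March and 6 November, so daylight saving is in effect and Yalath Station is at UTC+09:00.
03:18 UTC + 9h = 12:18 Yalath Station.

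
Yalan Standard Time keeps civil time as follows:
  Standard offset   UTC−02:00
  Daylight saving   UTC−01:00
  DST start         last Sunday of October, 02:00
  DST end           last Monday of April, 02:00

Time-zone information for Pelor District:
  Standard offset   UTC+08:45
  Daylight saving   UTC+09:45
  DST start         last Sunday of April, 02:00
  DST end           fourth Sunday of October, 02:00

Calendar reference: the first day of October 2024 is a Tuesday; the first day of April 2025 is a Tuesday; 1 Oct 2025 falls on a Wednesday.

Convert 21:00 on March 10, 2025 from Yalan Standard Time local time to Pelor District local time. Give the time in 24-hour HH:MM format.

1 October 2024 is a Tuesday, so Sundays fall on 6, 13, 20, 27; the last is October 27.
1 April 2025 is a Tuesday, so Mondays fall on 7, 14, 21, 28; the last is April 28.
March 10, 2025 falls between 27 October 2024 and 28 April 2025, so daylight saving is in effect and Yalan Standard Time is at UTC−01:00.
21:00 Yalan Standard Time + 1h = 22:00 UTC.
1 April 2025 is a Tuesday, so Sundays fall on 6, 13, 20, 27; the last is April 27.
1 October 2025 is a Wednesday, so the first Sunday is October 5 and the fourth is October 26.
At the standard offset (UTC+08:45), 22:00 UTC + 8h45m = 06:45 Pelor District standard time (rolling into the next day, 11 March 2025).
Daylight saving runs 27 April – 26 October; the standard-time date in Pelor District, March 11, 2025, is outside that window, so Pelor District is on standard time at UTC+08:45.
22:00 UTC + 8h45m = 06:45 Pelor District (rolling into the next day, 11 March 2025).

06:45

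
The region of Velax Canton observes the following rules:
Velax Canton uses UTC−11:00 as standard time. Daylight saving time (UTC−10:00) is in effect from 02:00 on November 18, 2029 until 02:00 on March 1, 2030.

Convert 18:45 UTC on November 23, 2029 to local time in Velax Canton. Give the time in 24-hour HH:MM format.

At the standard offset (UTC−11:00), 18:45 UTC − 11h = 07:45 Velax Canton standard time.
The standard-time date in Velax Canton, November 23, 2029, lies within the daylight-saving period (18 November 2029 – 1 March 2030), so Velax Canton is on daylight time, UTC−10:00.
18:45 UTC − 10h = 08:45 local.

08:45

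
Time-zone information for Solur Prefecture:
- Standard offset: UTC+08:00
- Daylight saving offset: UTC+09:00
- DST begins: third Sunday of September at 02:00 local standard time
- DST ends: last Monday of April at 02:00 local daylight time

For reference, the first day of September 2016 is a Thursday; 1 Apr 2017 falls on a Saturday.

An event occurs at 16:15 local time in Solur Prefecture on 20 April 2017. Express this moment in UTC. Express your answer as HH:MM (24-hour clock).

1 September 2016 is a Thursday, so the first Sunday is September 4 and the third is September 18.
1 April 2017 is a Saturday, so Mondays fall on 3, 10, 17, 24; the last is April 24.
Daylight saving runs 18 September 2016 – 24 April 2017; 20 April 2017 is inside that window, so Solur Prefecture is at UTC+09:00.
16:15 local − 9h = 07:15 UTC.

07:15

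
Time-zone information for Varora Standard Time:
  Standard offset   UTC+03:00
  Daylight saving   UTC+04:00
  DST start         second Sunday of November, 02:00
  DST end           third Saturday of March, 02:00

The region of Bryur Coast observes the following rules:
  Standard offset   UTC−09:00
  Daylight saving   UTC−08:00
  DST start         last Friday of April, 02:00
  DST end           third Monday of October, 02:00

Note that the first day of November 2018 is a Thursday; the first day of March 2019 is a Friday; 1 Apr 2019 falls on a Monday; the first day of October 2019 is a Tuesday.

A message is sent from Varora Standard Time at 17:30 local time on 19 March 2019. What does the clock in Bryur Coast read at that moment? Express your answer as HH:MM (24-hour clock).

05:30

1 November 2018 is a Thursday, so the first Sunday is November 4 and the second is November 11.
1 March 2019 is a Friday, so the first Saturday is March 2 and the third is March 16.
Daylight saving runs 11 November 2018 – 16 March 2019; 19 March 2019 is outside that window, so Varora Standard Time is on standard time at UTC+03:00.
17:30 Varora Standard Time − 3h = 14:30 UTC.
1 April 2019 is a Monday, so Fridays fall on 5, 12, 19, 26; the last is April 26.
1 October 2019 is a Tuesday, so the first Monday is October 7 and the third is October 21.
At the standard offset (UTC−09:00), 14:30 UTC − 9h = 05:30 Bryur Coast standard time.
Daylight saving runs 26 April – 21 October; the standard-time date in Bryur Coast, 19 March 2019, is outside that window, so Bryur Coast is on standard time at UTC−09:00.
14:30 UTC − 9h = 05:30 Bryur Coast.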